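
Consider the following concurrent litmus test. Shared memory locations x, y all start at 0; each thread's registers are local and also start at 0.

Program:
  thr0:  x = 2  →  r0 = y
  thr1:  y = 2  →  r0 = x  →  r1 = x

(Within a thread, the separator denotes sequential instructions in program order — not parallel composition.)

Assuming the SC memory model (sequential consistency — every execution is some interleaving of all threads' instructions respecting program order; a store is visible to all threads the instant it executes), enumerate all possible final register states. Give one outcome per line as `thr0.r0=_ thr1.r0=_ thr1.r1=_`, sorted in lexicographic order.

outcome vector order: (thr0.r0,thr1.r0,thr1.r1)
|SC outcomes| = 4

thr0.r0=0 thr1.r0=2 thr1.r1=2
thr0.r0=2 thr1.r0=0 thr1.r1=0
thr0.r0=2 thr1.r0=0 thr1.r1=2
thr0.r0=2 thr1.r0=2 thr1.r1=2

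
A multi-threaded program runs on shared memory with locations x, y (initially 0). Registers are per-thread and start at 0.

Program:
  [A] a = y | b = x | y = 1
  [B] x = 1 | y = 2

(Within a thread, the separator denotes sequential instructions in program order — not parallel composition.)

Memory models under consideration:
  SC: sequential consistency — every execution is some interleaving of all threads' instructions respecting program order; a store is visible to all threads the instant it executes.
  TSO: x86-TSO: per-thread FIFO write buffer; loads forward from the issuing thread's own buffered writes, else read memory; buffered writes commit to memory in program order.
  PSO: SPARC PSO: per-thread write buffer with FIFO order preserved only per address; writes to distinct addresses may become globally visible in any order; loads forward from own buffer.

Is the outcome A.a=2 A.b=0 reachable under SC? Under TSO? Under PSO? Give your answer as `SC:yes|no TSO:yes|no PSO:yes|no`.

SC:no TSO:no PSO:yes

outcome vector order: (A.a,A.b)
[SC] allowed = {(0,0) (0,1) (2,1)}
[TSO] allowed = {(0,0) (0,1) (2,1)}
[PSO] allowed = {(0,0) (0,1) (2,0) (2,1)}
target (2,0) ∈ {PSO}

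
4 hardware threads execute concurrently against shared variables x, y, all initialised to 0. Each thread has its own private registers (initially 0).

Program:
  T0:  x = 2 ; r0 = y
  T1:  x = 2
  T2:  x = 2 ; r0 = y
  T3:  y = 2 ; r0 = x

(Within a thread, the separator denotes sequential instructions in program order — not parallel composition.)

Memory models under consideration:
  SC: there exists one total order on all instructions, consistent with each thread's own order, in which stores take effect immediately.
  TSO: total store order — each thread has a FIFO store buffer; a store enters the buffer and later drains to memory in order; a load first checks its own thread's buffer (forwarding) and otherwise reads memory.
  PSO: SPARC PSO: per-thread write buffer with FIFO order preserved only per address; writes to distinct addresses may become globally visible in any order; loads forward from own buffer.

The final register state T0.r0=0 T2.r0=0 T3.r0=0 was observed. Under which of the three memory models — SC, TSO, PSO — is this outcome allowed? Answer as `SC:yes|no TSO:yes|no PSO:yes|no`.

outcome vector order: (T0.r0,T2.r0,T3.r0)
under SC → <0 0 2> <0 2 2> <2 0 2> <2 2 0> <2 2 2>
under TSO → <0 0 0> <0 0 2> <0 2 0> <0 2 2> <2 0 0> <2 0 2> <2 2 0> <2 2 2>
under PSO → <0 0 0> <0 0 2> <0 2 0> <0 2 2> <2 0 0> <2 0 2> <2 2 0> <2 2 2>
target <0 0 0> ∈ {TSO,PSO}

SC:no TSO:yes PSO:yes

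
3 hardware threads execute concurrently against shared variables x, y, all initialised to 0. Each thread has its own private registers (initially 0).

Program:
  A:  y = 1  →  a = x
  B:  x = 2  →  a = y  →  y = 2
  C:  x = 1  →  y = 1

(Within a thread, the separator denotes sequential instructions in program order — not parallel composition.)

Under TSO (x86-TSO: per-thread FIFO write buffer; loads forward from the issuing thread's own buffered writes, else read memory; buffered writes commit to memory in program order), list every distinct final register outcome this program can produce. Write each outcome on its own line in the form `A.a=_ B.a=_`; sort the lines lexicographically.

A.a=0 B.a=0
A.a=0 B.a=1
A.a=1 B.a=0
A.a=1 B.a=1
A.a=2 B.a=0
A.a=2 B.a=1

outcome vector order: (A.a,B.a)
|TSO outcomes| = 6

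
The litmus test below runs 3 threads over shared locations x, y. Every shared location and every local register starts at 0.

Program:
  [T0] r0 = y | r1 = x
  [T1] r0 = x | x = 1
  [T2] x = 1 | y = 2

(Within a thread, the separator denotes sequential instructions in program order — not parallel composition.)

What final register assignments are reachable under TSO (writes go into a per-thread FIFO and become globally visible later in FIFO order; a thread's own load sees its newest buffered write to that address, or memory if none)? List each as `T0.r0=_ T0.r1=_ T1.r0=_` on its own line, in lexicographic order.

outcome vector order: (T0.r0,T0.r1,T1.r0)
|TSO outcomes| = 6

T0.r0=0 T0.r1=0 T1.r0=0
T0.r0=0 T0.r1=0 T1.r0=1
T0.r0=0 T0.r1=1 T1.r0=0
T0.r0=0 T0.r1=1 T1.r0=1
T0.r0=2 T0.r1=1 T1.r0=0
T0.r0=2 T0.r1=1 T1.r0=1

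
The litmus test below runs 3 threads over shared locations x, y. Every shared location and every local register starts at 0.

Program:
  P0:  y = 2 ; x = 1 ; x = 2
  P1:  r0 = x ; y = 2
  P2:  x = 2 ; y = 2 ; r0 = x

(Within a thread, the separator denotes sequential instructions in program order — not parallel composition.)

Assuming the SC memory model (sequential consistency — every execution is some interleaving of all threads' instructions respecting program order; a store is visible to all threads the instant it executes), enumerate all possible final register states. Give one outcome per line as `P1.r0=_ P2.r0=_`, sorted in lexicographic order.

P1.r0=0 P2.r0=1
P1.r0=0 P2.r0=2
P1.r0=1 P2.r0=1
P1.r0=1 P2.r0=2
P1.r0=2 P2.r0=1
P1.r0=2 P2.r0=2

outcome vector order: (P1.r0,P2.r0)
|SC outcomes| = 6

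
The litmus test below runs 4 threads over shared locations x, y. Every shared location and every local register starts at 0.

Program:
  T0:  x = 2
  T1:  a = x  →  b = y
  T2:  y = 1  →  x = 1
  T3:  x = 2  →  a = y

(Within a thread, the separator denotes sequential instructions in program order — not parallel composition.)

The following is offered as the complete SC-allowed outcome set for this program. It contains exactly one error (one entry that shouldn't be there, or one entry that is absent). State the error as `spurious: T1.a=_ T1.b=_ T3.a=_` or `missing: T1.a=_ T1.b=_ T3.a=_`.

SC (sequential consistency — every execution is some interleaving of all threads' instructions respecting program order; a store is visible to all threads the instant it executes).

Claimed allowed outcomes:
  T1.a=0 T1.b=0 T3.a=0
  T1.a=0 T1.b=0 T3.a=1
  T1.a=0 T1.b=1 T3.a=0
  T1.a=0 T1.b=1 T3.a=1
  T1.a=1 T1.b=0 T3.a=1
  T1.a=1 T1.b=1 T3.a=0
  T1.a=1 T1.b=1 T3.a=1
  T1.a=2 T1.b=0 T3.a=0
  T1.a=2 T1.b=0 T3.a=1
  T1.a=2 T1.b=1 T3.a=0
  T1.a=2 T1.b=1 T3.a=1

outcome vector order: (T1.a,T1.b,T3.a)
[SC] allowed = {0/0/0 0/0/1 0/1/0 0/1/1 1/1/0 1/1/1 2/0/0 2/0/1 2/1/0 2/1/1}
claimed∖SC = {1/0/1}

spurious: T1.a=1 T1.b=0 T3.a=1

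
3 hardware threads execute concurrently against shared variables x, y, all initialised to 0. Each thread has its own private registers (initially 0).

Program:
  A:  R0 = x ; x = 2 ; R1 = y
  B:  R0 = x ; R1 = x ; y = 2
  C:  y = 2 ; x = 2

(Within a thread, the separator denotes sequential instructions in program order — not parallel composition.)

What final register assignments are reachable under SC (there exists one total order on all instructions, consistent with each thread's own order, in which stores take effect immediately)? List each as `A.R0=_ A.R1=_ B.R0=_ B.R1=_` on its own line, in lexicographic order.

A.R0=0 A.R1=0 B.R0=0 B.R1=0
A.R0=0 A.R1=0 B.R0=0 B.R1=2
A.R0=0 A.R1=0 B.R0=2 B.R1=2
A.R0=0 A.R1=2 B.R0=0 B.R1=0
A.R0=0 A.R1=2 B.R0=0 B.R1=2
A.R0=0 A.R1=2 B.R0=2 B.R1=2
A.R0=2 A.R1=2 B.R0=0 B.R1=0
A.R0=2 A.R1=2 B.R0=0 B.R1=2
A.R0=2 A.R1=2 B.R0=2 B.R1=2

outcome vector order: (A.R0,A.R1,B.R0,B.R1)
|SC outcomes| = 9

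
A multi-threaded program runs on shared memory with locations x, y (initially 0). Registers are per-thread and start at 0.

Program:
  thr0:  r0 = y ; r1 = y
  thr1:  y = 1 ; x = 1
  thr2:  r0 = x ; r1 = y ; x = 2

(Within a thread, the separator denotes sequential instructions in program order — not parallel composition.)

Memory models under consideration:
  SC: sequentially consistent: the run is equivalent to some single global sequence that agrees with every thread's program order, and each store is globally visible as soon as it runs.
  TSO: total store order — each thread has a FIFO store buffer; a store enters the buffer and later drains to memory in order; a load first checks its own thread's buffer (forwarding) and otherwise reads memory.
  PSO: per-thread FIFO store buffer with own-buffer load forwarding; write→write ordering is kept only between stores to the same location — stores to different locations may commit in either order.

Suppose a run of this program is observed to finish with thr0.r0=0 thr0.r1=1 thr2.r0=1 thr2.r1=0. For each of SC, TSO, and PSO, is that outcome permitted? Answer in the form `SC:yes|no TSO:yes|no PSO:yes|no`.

SC:no TSO:no PSO:yes

outcome vector order: (thr0.r0,thr0.r1,thr2.r0,thr2.r1)
[SC] allowed = {0000, 0001, 0011, 0100, 0101, 0111, 1100, 1101, 1111}
[TSO] allowed = {0000, 0001, 0011, 0100, 0101, 0111, 1100, 1101, 1111}
[PSO] allowed = {0000, 0001, 0010, 0011, 0100, 0101, 0110, 0111, 1100, 1101, 1110, 1111}
target 0110 ∈ {PSO}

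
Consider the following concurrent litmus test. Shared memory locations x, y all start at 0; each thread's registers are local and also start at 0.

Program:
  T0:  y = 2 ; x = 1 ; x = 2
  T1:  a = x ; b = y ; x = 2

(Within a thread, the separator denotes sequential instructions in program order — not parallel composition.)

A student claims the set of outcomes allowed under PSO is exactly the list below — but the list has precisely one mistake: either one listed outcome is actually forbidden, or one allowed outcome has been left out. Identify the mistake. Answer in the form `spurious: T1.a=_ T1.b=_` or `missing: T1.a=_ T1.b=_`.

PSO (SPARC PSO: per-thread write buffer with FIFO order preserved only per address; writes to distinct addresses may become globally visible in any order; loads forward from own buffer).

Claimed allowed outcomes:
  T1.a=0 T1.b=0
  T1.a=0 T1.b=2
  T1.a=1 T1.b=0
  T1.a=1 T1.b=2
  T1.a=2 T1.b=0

outcome vector order: (T1.a,T1.b)
PSO (6): 0/0; 0/2; 1/0; 1/2; 2/0; 2/2
PSO∖claimed = {2/2}

missing: T1.a=2 T1.b=2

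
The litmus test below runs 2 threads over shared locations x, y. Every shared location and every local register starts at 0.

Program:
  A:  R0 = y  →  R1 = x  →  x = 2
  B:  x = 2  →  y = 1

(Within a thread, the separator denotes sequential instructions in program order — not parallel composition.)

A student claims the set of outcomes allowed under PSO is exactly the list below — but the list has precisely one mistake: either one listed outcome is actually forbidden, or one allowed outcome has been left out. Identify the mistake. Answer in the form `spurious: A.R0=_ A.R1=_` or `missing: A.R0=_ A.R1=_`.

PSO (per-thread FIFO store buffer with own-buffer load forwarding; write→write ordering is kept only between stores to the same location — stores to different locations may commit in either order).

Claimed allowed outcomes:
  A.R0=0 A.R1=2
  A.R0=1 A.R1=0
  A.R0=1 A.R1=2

missing: A.R0=0 A.R1=0

outcome vector order: (A.R0,A.R1)
[PSO] allowed = {<0 0> <0 2> <1 0> <1 2>}
PSO∖claimed = {<0 0>}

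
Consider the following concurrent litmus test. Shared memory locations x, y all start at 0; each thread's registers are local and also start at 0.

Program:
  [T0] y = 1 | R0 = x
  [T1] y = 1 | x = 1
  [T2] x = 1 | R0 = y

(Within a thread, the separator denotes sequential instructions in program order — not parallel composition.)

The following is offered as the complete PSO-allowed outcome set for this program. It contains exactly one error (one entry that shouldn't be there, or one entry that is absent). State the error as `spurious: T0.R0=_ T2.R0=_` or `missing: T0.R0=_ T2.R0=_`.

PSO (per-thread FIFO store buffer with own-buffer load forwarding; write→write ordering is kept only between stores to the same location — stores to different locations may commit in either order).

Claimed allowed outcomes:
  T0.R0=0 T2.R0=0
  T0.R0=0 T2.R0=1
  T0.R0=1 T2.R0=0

outcome vector order: (T0.R0,T2.R0)
PSO: 4 outcomes — {00, 01, 10, 11}
PSO∖claimed = {11}

missing: T0.R0=1 T2.R0=1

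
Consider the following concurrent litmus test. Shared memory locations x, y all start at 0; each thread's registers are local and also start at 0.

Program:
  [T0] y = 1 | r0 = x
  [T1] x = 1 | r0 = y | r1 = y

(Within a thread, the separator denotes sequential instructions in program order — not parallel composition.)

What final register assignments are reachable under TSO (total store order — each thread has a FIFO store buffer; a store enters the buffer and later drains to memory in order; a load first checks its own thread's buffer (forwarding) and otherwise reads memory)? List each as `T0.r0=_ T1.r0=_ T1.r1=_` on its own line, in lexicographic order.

T0.r0=0 T1.r0=0 T1.r1=0
T0.r0=0 T1.r0=0 T1.r1=1
T0.r0=0 T1.r0=1 T1.r1=1
T0.r0=1 T1.r0=0 T1.r1=0
T0.r0=1 T1.r0=0 T1.r1=1
T0.r0=1 T1.r0=1 T1.r1=1

outcome vector order: (T0.r0,T1.r0,T1.r1)
|TSO outcomes| = 6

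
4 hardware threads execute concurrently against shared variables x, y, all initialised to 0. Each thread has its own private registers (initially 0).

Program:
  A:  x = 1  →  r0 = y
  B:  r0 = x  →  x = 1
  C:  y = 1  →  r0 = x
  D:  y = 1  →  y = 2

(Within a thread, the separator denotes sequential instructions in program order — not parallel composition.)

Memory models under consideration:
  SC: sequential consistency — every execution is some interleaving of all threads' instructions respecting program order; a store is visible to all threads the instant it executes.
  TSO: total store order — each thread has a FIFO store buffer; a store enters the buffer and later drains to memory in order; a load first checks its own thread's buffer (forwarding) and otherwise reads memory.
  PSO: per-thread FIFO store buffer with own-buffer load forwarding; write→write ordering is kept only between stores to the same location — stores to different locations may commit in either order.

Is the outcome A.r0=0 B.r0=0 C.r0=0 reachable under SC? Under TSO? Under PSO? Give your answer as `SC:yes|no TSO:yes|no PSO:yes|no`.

SC:no TSO:yes PSO:yes

outcome vector order: (A.r0,B.r0,C.r0)
SC (10): 0/0/1 0/1/1 1/0/0 1/0/1 1/1/0 1/1/1 2/0/0 2/0/1 2/1/0 2/1/1
TSO (12): 0/0/0 0/0/1 0/1/0 0/1/1 1/0/0 1/0/1 1/1/0 1/1/1 2/0/0 2/0/1 2/1/0 2/1/1
PSO (12): 0/0/0 0/0/1 0/1/0 0/1/1 1/0/0 1/0/1 1/1/0 1/1/1 2/0/0 2/0/1 2/1/0 2/1/1
target 0/0/0 ∈ {TSO,PSO}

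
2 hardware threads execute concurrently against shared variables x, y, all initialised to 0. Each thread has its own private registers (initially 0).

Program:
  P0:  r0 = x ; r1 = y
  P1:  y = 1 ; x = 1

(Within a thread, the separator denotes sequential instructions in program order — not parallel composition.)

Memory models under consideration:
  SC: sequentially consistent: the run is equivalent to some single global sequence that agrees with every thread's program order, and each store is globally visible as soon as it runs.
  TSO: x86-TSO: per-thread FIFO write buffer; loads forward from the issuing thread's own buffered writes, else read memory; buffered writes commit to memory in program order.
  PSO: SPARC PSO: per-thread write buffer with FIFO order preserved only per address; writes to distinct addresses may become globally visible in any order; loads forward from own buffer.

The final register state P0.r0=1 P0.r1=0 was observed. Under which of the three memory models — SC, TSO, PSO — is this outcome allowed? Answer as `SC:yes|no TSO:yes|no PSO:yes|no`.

outcome vector order: (P0.r0,P0.r1)
SC (3): (0,0) (0,1) (1,1)
TSO (3): (0,0) (0,1) (1,1)
PSO (4): (0,0) (0,1) (1,0) (1,1)
target (1,0) ∈ {PSO}

SC:no TSO:no PSO:yes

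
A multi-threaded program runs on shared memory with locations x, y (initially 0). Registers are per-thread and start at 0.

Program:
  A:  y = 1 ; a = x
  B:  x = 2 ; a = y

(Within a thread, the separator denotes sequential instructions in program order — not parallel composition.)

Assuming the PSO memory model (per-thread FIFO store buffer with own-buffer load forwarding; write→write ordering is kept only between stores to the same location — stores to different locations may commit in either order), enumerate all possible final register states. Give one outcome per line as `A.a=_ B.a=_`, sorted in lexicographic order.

outcome vector order: (A.a,B.a)
|PSO outcomes| = 4

A.a=0 B.a=0
A.a=0 B.a=1
A.a=2 B.a=0
A.a=2 B.a=1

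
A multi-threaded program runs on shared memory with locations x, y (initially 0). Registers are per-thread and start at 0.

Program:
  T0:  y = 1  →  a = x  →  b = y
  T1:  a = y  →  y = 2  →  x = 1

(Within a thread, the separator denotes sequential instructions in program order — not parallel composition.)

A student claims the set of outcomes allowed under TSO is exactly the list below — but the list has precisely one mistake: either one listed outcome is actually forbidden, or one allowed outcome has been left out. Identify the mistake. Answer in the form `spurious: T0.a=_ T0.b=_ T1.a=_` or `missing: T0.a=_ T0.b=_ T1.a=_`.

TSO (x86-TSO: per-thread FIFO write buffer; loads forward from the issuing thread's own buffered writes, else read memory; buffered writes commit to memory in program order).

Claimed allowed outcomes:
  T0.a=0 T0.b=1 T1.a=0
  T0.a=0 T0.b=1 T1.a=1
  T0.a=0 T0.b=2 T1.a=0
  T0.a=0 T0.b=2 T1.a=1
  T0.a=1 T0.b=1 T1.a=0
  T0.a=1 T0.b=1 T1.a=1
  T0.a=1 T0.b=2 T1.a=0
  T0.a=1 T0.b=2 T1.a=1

outcome vector order: (T0.a,T0.b,T1.a)
[TSO] allowed = {0/1/0 0/1/1 0/2/0 0/2/1 1/1/0 1/2/0 1/2/1}
claimed∖TSO = {1/1/1}

spurious: T0.a=1 T0.b=1 T1.a=1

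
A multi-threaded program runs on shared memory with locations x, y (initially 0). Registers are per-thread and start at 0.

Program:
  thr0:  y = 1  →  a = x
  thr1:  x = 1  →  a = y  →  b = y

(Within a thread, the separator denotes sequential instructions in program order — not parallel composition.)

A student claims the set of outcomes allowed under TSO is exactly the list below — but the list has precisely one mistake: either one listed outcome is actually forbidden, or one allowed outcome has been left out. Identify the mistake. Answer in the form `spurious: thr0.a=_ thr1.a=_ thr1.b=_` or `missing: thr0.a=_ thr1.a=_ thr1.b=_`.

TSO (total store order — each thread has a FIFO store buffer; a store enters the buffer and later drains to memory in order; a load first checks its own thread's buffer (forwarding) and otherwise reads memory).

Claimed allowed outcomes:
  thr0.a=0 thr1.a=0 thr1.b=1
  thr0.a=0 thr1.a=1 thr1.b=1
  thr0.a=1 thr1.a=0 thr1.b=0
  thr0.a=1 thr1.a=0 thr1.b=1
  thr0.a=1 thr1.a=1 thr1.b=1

outcome vector order: (thr0.a,thr1.a,thr1.b)
[TSO] allowed = {(0,0,0); (0,0,1); (0,1,1); (1,0,0); (1,0,1); (1,1,1)}
TSO∖claimed = {(0,0,0)}

missing: thr0.a=0 thr1.a=0 thr1.b=0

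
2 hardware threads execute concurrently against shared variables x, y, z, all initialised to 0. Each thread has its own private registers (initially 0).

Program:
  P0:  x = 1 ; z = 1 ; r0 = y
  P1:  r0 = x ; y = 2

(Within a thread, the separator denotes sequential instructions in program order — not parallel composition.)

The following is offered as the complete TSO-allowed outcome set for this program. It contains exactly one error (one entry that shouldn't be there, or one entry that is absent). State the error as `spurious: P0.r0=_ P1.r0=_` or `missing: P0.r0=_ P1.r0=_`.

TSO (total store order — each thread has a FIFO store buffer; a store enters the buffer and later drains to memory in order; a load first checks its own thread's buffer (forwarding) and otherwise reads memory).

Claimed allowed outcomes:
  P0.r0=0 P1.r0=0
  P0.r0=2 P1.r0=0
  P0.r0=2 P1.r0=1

outcome vector order: (P0.r0,P1.r0)
TSO: 4 outcomes — {0/0; 0/1; 2/0; 2/1}
TSO∖claimed = {0/1}

missing: P0.r0=0 P1.r0=1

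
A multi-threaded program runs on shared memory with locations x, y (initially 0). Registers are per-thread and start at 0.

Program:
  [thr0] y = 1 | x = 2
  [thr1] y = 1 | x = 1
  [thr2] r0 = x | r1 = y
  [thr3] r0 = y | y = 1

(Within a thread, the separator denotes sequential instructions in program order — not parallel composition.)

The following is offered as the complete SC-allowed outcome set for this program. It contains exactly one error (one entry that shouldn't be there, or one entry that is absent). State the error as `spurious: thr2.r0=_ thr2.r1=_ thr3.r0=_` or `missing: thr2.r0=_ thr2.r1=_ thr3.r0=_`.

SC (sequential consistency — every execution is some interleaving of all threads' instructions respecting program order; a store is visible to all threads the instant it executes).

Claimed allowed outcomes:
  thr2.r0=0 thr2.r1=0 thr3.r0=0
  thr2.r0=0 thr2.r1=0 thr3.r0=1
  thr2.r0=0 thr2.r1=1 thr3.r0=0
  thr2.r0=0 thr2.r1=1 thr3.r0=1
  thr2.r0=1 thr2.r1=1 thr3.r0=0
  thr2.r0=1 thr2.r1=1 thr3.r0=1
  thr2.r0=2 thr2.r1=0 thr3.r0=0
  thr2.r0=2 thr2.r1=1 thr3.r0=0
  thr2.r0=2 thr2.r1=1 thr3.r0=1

spurious: thr2.r0=2 thr2.r1=0 thr3.r0=0

outcome vector order: (thr2.r0,thr2.r1,thr3.r0)
SC: 8 outcomes — {0/0/0, 0/0/1, 0/1/0, 0/1/1, 1/1/0, 1/1/1, 2/1/0, 2/1/1}
claimed∖SC = {2/0/0}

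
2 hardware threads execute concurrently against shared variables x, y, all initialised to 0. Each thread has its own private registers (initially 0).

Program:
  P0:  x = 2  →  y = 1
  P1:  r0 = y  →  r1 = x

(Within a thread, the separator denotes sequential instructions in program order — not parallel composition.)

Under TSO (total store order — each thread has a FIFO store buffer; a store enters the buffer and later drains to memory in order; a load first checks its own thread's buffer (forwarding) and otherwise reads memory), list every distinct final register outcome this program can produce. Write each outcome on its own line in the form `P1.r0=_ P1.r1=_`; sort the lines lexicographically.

P1.r0=0 P1.r1=0
P1.r0=0 P1.r1=2
P1.r0=1 P1.r1=2

outcome vector order: (P1.r0,P1.r1)
|TSO outcomes| = 3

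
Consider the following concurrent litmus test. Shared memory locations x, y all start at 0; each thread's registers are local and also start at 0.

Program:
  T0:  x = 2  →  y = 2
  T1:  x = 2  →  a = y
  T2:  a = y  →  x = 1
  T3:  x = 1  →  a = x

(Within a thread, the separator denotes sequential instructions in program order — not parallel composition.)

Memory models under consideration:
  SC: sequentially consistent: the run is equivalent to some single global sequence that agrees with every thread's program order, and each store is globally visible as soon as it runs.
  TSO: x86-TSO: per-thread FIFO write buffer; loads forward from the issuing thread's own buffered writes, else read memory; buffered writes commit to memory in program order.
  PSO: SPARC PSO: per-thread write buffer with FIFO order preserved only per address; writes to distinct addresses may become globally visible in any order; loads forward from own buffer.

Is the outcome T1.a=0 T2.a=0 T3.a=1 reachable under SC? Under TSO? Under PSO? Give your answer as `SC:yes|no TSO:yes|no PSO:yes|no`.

SC:yes TSO:yes PSO:yes

outcome vector order: (T1.a,T2.a,T3.a)
[SC] allowed = {<0 0 1>, <0 0 2>, <0 2 1>, <0 2 2>, <2 0 1>, <2 0 2>, <2 2 1>, <2 2 2>}
[TSO] allowed = {<0 0 1>, <0 0 2>, <0 2 1>, <0 2 2>, <2 0 1>, <2 0 2>, <2 2 1>, <2 2 2>}
[PSO] allowed = {<0 0 1>, <0 0 2>, <0 2 1>, <0 2 2>, <2 0 1>, <2 0 2>, <2 2 1>, <2 2 2>}
target <0 0 1> ∈ {SC,TSO,PSO}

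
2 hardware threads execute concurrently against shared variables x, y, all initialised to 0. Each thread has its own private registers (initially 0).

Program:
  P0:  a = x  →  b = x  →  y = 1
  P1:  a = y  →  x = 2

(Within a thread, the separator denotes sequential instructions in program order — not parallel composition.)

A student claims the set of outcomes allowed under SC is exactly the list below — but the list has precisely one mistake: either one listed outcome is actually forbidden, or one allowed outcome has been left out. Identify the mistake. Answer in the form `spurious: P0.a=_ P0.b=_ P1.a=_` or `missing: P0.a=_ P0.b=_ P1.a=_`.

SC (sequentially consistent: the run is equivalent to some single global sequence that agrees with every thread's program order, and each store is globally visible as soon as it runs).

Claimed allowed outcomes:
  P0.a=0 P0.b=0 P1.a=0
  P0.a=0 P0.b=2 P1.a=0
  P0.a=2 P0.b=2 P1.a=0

missing: P0.a=0 P0.b=0 P1.a=1

outcome vector order: (P0.a,P0.b,P1.a)
[SC] allowed = {0/0/0; 0/0/1; 0/2/0; 2/2/0}
SC∖claimed = {0/0/1}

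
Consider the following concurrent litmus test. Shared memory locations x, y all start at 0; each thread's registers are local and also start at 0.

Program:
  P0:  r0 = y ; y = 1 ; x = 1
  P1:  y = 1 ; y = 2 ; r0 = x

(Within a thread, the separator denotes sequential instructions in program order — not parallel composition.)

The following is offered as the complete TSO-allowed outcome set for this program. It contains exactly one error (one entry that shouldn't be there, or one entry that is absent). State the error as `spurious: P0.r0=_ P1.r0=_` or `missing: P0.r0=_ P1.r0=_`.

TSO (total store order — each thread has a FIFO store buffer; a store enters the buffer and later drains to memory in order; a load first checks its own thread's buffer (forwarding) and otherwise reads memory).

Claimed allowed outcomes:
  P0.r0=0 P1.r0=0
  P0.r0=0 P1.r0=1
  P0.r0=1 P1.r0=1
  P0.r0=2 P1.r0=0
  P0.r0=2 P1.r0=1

missing: P0.r0=1 P1.r0=0

outcome vector order: (P0.r0,P1.r0)
TSO (6): <0 0> <0 1> <1 0> <1 1> <2 0> <2 1>
TSO∖claimed = {<1 0>}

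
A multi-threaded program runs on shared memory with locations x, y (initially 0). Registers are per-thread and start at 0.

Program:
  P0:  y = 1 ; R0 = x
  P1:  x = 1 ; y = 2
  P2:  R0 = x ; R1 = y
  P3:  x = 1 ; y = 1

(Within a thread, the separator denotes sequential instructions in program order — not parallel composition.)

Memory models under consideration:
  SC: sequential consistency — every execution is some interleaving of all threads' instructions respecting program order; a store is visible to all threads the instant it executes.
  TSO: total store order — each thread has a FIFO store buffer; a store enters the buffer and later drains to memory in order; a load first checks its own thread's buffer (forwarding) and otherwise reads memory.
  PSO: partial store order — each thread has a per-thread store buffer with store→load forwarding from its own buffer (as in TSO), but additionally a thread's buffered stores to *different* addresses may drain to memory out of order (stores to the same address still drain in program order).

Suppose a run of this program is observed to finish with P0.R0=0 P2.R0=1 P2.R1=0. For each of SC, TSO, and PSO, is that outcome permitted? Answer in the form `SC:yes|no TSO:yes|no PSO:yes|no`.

SC:no TSO:yes PSO:yes

outcome vector order: (P0.R0,P2.R0,P2.R1)
[SC] allowed = {<0 0 0>, <0 0 1>, <0 0 2>, <0 1 1>, <0 1 2>, <1 0 0>, <1 0 1>, <1 0 2>, <1 1 0>, <1 1 1>, <1 1 2>}
[TSO] allowed = {<0 0 0>, <0 0 1>, <0 0 2>, <0 1 0>, <0 1 1>, <0 1 2>, <1 0 0>, <1 0 1>, <1 0 2>, <1 1 0>, <1 1 1>, <1 1 2>}
[PSO] allowed = {<0 0 0>, <0 0 1>, <0 0 2>, <0 1 0>, <0 1 1>, <0 1 2>, <1 0 0>, <1 0 1>, <1 0 2>, <1 1 0>, <1 1 1>, <1 1 2>}
target <0 1 0> ∈ {TSO,PSO}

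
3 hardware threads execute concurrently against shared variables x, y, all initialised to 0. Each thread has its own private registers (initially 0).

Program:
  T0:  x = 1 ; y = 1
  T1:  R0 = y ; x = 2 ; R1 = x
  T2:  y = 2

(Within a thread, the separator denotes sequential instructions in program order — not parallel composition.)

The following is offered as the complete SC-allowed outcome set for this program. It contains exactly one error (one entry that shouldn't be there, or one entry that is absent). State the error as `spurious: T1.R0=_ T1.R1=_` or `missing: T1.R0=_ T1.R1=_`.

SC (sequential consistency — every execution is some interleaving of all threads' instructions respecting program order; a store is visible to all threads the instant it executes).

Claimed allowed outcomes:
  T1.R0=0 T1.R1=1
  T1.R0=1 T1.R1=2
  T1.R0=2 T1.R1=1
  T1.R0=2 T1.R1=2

missing: T1.R0=0 T1.R1=2

outcome vector order: (T1.R0,T1.R1)
under SC → 01; 02; 12; 21; 22
SC∖claimed = {02}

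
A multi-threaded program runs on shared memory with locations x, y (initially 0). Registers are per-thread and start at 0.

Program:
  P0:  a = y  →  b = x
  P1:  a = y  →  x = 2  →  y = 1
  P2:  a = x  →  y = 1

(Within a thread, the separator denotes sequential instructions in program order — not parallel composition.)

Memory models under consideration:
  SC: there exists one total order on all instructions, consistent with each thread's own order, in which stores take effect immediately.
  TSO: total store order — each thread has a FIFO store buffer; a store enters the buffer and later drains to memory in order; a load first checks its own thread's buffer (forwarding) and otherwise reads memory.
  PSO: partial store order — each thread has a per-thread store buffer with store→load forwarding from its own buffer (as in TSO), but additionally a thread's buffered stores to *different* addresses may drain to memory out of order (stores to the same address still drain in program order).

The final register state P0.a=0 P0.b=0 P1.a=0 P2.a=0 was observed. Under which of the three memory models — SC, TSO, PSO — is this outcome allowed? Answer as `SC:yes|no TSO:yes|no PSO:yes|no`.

SC:yes TSO:yes PSO:yes

outcome vector order: (P0.a,P0.b,P1.a,P2.a)
under SC → 0000, 0002, 0010, 0200, 0202, 0210, 1000, 1010, 1200, 1202, 1210
under TSO → 0000, 0002, 0010, 0200, 0202, 0210, 1000, 1010, 1200, 1202, 1210
under PSO → 0000, 0002, 0010, 0200, 0202, 0210, 1000, 1002, 1010, 1200, 1202, 1210
target 0000 ∈ {SC,TSO,PSO}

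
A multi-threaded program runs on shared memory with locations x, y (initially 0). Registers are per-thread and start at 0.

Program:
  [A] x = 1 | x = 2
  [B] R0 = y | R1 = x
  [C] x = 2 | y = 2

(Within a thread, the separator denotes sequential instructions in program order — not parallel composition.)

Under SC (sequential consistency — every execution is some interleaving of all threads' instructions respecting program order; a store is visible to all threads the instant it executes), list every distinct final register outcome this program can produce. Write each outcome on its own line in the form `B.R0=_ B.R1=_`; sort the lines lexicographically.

B.R0=0 B.R1=0
B.R0=0 B.R1=1
B.R0=0 B.R1=2
B.R0=2 B.R1=1
B.R0=2 B.R1=2

outcome vector order: (B.R0,B.R1)
|SC outcomes| = 5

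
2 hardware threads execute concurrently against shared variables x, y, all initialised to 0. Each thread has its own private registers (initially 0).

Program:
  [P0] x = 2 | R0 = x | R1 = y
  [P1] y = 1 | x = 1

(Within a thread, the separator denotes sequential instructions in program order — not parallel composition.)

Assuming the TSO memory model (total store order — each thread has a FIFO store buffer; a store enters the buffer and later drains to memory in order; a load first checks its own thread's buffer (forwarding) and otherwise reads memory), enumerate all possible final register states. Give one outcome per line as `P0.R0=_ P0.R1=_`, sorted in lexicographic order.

outcome vector order: (P0.R0,P0.R1)
|TSO outcomes| = 3

P0.R0=1 P0.R1=1
P0.R0=2 P0.R1=0
P0.R0=2 P0.R1=1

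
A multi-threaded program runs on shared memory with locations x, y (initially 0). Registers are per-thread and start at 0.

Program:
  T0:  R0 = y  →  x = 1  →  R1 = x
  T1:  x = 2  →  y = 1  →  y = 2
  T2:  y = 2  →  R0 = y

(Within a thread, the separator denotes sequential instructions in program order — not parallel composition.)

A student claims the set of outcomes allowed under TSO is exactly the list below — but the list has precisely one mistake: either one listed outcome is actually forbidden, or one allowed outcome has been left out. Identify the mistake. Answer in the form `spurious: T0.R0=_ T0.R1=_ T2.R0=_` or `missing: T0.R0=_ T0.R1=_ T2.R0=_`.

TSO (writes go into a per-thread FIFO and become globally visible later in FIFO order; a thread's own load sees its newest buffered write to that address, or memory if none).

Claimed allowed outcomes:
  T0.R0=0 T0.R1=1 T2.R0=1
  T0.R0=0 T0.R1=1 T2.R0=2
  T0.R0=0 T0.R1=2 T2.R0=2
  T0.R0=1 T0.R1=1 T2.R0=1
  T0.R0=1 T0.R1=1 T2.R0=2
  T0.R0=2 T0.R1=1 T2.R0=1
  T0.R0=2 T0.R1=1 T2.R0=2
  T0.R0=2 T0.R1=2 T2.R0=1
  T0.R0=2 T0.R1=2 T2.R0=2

missing: T0.R0=0 T0.R1=2 T2.R0=1

outcome vector order: (T0.R0,T0.R1,T2.R0)
TSO (10): (0,1,1); (0,1,2); (0,2,1); (0,2,2); (1,1,1); (1,1,2); (2,1,1); (2,1,2); (2,2,1); (2,2,2)
TSO∖claimed = {(0,2,1)}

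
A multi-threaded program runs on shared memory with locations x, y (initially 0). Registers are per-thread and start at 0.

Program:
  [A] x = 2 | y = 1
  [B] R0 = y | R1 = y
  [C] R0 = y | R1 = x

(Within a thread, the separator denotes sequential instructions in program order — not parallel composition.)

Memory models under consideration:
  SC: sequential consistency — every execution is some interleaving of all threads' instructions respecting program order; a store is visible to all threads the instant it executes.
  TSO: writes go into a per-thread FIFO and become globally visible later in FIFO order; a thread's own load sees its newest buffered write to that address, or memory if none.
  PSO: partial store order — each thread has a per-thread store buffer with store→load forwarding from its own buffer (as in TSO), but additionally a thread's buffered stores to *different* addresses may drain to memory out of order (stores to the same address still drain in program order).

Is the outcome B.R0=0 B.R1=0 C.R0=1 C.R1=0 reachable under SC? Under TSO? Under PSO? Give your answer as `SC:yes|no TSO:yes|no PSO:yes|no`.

outcome vector order: (B.R0,B.R1,C.R0,C.R1)
SC: 9 outcomes — {(0,0,0,0); (0,0,0,2); (0,0,1,2); (0,1,0,0); (0,1,0,2); (0,1,1,2); (1,1,0,0); (1,1,0,2); (1,1,1,2)}
TSO: 9 outcomes — {(0,0,0,0); (0,0,0,2); (0,0,1,2); (0,1,0,0); (0,1,0,2); (0,1,1,2); (1,1,0,0); (1,1,0,2); (1,1,1,2)}
PSO: 12 outcomes — {(0,0,0,0); (0,0,0,2); (0,0,1,0); (0,0,1,2); (0,1,0,0); (0,1,0,2); (0,1,1,0); (0,1,1,2); (1,1,0,0); (1,1,0,2); (1,1,1,0); (1,1,1,2)}
target (0,0,1,0) ∈ {PSO}

SC:no TSO:no PSO:yes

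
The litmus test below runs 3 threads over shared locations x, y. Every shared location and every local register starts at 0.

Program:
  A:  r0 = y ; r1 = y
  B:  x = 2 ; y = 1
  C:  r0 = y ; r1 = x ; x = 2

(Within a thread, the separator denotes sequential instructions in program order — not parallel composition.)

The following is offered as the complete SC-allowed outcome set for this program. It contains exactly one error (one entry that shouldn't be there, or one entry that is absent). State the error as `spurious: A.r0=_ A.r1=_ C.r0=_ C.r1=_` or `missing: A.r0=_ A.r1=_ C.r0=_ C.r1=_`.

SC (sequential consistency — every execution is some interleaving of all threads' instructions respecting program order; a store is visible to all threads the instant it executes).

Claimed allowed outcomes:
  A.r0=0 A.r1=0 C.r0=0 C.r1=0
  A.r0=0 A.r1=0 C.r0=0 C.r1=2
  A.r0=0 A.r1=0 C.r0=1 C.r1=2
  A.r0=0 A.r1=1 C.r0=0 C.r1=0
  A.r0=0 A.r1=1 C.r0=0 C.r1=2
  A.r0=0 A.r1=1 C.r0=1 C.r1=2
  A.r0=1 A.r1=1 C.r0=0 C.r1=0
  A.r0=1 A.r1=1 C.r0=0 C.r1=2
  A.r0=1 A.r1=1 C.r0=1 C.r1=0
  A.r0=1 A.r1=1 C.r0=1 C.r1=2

outcome vector order: (A.r0,A.r1,C.r0,C.r1)
SC (9): (0,0,0,0); (0,0,0,2); (0,0,1,2); (0,1,0,0); (0,1,0,2); (0,1,1,2); (1,1,0,0); (1,1,0,2); (1,1,1,2)
claimed∖SC = {(1,1,1,0)}

spurious: A.r0=1 A.r1=1 C.r0=1 C.r1=0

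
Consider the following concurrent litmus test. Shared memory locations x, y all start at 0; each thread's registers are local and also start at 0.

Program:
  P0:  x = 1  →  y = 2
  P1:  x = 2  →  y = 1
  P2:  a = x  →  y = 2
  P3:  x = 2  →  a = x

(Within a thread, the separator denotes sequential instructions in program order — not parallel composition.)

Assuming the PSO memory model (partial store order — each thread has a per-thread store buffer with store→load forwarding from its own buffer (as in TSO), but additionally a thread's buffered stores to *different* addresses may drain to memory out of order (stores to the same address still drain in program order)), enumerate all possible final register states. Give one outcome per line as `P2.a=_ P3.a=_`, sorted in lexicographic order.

P2.a=0 P3.a=1
P2.a=0 P3.a=2
P2.a=1 P3.a=1
P2.a=1 P3.a=2
P2.a=2 P3.a=1
P2.a=2 P3.a=2

outcome vector order: (P2.a,P3.a)
|PSO outcomes| = 6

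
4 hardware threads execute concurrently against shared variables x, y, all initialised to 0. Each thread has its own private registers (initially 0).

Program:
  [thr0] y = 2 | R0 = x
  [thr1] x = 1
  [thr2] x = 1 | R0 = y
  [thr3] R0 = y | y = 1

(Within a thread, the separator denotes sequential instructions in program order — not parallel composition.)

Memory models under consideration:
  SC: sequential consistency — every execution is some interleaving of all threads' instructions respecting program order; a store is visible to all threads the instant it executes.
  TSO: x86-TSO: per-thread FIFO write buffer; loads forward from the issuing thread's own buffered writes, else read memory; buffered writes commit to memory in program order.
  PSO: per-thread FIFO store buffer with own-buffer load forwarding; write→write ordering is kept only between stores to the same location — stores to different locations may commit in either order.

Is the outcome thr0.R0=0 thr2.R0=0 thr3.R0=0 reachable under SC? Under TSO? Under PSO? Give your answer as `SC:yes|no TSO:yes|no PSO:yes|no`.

outcome vector order: (thr0.R0,thr2.R0,thr3.R0)
[SC] allowed = {0/1/0 0/1/2 0/2/0 0/2/2 1/0/0 1/0/2 1/1/0 1/1/2 1/2/0 1/2/2}
[TSO] allowed = {0/0/0 0/0/2 0/1/0 0/1/2 0/2/0 0/2/2 1/0/0 1/0/2 1/1/0 1/1/2 1/2/0 1/2/2}
[PSO] allowed = {0/0/0 0/0/2 0/1/0 0/1/2 0/2/0 0/2/2 1/0/0 1/0/2 1/1/0 1/1/2 1/2/0 1/2/2}
target 0/0/0 ∈ {TSO,PSO}

SC:no TSO:yes PSO:yes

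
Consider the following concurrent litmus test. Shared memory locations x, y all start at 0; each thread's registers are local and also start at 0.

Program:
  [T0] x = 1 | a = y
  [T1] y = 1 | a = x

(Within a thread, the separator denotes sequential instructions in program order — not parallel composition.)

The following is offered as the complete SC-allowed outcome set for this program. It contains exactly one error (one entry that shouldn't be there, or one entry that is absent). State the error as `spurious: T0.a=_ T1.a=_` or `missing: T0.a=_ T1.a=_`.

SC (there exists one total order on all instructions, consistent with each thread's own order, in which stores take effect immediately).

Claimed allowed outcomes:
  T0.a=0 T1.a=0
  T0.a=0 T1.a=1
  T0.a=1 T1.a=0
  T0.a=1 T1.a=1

outcome vector order: (T0.a,T1.a)
SC: 3 outcomes — {(0,1); (1,0); (1,1)}
claimed∖SC = {(0,0)}

spurious: T0.a=0 T1.a=0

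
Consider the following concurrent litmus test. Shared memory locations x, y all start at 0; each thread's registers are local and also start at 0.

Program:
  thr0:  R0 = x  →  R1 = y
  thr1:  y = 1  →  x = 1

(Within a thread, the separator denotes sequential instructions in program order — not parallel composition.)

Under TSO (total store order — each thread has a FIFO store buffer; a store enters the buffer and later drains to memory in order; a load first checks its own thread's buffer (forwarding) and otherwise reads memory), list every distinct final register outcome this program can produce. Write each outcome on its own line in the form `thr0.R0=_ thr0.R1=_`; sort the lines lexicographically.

thr0.R0=0 thr0.R1=0
thr0.R0=0 thr0.R1=1
thr0.R0=1 thr0.R1=1

outcome vector order: (thr0.R0,thr0.R1)
|TSO outcomes| = 3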